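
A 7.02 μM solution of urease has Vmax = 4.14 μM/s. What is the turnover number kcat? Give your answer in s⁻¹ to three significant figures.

kcat = Vmax/[E]total = 4.14 μM/s / 7.02 μM = 0.590 s⁻¹.

0.590 s⁻¹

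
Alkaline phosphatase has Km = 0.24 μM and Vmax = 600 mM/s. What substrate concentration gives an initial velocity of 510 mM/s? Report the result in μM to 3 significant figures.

Rearranging v = Vmax[S]/(Km+[S]) gives [S] = Km·v/(Vmax − v).
[S] = 0.24 × 510 / (600 − 510) = 122.4/90.00 = 1.36 μM.

1.36 μM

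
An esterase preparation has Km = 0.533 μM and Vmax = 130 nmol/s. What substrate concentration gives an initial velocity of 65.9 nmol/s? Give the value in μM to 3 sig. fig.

Rearranging v = Vmax[S]/(Km+[S]) gives [S] = Km·v/(Vmax − v).
[S] = 0.533 × 65.9 / (130 − 65.9) = 35.12/64.10 = 0.548 μM.

0.548 μM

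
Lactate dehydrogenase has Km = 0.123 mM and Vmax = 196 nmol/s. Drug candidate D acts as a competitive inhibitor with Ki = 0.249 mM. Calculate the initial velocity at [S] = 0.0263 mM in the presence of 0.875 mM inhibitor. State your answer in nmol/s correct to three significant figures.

With α = 1 + [I]/Ki = 1 + 0.875/0.249 = 4.514, the competitive rate law is v = Vmax[S] / (αKm + [S]).
v = 196×0.0263 / (4.514×0.123 + 0.0263) = 5.155/0.5815 = 8.86 nmol/s.

8.86 nmol/s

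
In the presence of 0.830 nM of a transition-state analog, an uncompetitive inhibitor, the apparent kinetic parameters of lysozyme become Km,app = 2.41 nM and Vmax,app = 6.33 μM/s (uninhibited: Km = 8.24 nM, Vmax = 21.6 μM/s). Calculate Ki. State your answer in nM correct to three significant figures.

0.344 nM

Uncompetitive: Vmax,app = Vmax/α (and Km,app = Km/α) with α = 1 + [I]/Ki.
α = Vmax/Vmax,app = 21.6/6.33 = 3.412.
Since α = 1 + [I]/Ki, [I]/Ki = 3.412 − 1 = 2.412 and Ki = 0.830/2.412 = 0.344 nM.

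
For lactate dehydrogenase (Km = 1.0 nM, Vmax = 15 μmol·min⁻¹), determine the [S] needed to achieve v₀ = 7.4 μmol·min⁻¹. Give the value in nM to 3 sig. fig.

0.974 nM

Rearranging v = Vmax[S]/(Km+[S]) gives [S] = Km·v/(Vmax − v).
[S] = 1.0 × 7.4 / (15 − 7.4) = 7.400/7.600 = 0.974 nM.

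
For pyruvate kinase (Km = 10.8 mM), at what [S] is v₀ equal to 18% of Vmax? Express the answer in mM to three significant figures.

2.37 mM

v/Vmax = [S]/(Km+[S]) = 0.18, so [S] = Km·0.18/(1 − 0.18) = 10.8 × 0.2195.
[S] = 2.37 mM.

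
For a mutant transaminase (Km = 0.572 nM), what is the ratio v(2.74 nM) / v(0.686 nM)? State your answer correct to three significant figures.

1.52

Since Vmax cancels, v₂/v₁ = [S]₂(Km+[S]₁) / [S]₁(Km+[S]₂).
= 2.74×(0.572+0.686) / (0.686×(0.572+2.74)) = 3.447/2.272 = 1.52.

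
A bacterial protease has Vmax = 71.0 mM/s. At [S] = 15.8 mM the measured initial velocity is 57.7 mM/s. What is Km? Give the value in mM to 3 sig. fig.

3.64 mM

v/Vmax = 57.7/71.0 = 0.8127 = [S]/(Km+[S]).
So Km + [S] = [S]/0.8127 = 19.44 mM, giving Km = 19.44 − 15.8 = 3.64 mM.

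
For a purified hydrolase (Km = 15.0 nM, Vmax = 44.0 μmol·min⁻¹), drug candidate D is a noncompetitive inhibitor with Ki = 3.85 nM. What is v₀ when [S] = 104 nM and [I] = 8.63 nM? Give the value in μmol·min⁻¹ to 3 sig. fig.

With α = 1 + [I]/Ki = 1 + 8.63/3.85 = 3.242, the noncompetitive rate law is v = (Vmax/α)·[S] / (Km + [S]).
v = (44.0/3.242)×104 / (15.0 + 104) = 1412/119.0 = 11.9 μmol·min⁻¹.

11.9 μmol·min⁻¹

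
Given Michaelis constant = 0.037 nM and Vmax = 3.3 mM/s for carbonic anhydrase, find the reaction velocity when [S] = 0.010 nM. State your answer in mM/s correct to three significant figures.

0.702 mM/s

v = Vmax·[S]/(Km + [S]) = 3.3 × 0.010 / (0.037 + 0.010)
  = 0.03300 / 0.04700 = 0.702 mM/s.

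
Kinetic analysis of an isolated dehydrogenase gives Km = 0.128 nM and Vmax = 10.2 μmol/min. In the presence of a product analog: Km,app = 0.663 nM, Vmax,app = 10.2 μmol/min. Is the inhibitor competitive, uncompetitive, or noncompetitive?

competitive

Km increases (0.128 → 0.663 nM) while Vmax is unchanged — the hallmark of competitive inhibition.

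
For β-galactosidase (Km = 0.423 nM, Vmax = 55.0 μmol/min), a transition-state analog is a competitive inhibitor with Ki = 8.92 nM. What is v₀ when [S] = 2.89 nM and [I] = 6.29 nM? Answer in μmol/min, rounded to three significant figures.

44.0 μmol/min

With α = 1 + [I]/Ki = 1 + 6.29/8.92 = 1.705, the competitive rate law is v = Vmax[S] / (αKm + [S]).
v = 55.0×2.89 / (1.705×0.423 + 2.89) = 159.0/3.611 = 44.0 μmol/min.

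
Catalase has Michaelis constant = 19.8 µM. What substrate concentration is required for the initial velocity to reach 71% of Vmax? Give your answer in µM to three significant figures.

v/Vmax = [S]/(Km+[S]) = 0.71, so [S] = Km·0.71/(1 − 0.71) = 19.8 × 2.448.
[S] = 48.5 µM.

48.5 µM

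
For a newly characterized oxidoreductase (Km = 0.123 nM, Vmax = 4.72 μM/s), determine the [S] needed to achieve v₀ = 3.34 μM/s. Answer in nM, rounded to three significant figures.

Rearranging v = Vmax[S]/(Km+[S]) gives [S] = Km·v/(Vmax − v).
[S] = 0.123 × 3.34 / (4.72 − 3.34) = 0.4108/1.380 = 0.298 nM.

0.298 nM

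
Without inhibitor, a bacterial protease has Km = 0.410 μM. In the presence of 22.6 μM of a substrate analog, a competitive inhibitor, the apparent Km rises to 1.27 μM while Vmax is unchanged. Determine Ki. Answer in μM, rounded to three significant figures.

10.8 μM

Competitive: Km,app = α·Km with α = 1 + [I]/Ki.
α = Km,app/Km = 1.27/0.410 = 3.098.
Since α = 1 + [I]/Ki, [I]/Ki = 3.098 − 1 = 2.098 and Ki = 22.6/2.098 = 10.8 μM.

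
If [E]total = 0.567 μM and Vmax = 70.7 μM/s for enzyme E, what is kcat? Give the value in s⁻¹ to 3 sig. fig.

125 s⁻¹

kcat = Vmax/[E]total = 70.7 μM/s / 0.567 μM = 125 s⁻¹.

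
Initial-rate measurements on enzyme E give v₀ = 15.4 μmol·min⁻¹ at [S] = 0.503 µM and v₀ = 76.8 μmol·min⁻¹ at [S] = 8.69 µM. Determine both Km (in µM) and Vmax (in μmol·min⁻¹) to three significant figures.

Km = 2.82 µM; Vmax = 102 μmol·min⁻¹

In reciprocal form, 1/v = (Km/Vmax)·(1/[S]) + 1/Vmax. The two points give (1/[S], 1/v) = (1.988, 0.06494) and (0.1151, 0.01302).
Slope = (0.06494 − 0.01302)/(1.988 − 0.1151) = 0.02772; intercept = 0.06494 − 0.02772×1.988 = 0.009831.
Vmax = 1/intercept = 102 μmol·min⁻¹; Km = slope × Vmax = 0.02772 × 102 = 2.82 µM.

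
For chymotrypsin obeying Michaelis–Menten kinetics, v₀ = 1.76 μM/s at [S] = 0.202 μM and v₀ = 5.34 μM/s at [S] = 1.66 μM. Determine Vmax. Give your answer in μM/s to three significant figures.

7.44 μM/s

In reciprocal form, 1/v = (Km/Vmax)·(1/[S]) + 1/Vmax. The two points give (1/[S], 1/v) = (4.950, 0.5682) and (0.6024, 0.1873).
Slope = (0.5682 − 0.1873)/(4.950 − 0.6024) = 0.08761; intercept = 0.5682 − 0.08761×4.950 = 0.1345.
Vmax = 1/intercept = 7.44 μM/s; Km = slope × Vmax = 0.08761 × 7.44 = 0.651 μM.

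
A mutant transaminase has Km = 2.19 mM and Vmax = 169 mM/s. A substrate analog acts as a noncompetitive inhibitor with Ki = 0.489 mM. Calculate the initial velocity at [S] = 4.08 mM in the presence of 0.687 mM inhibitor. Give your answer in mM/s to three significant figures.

α = 1 + [I]/Ki = 1 + 0.687/0.489 = 2.405.
For a noncompetitive inhibitor, Vmax is reduced to Vmax/α while Km is unchanged: Km,app = 2.19 mM, Vmax,app = 70.3 mM/s.
v = Vmax,app·[S]/(Km,app + [S]) = 70.3 × 4.08/(2.19 + 4.08) = 45.7 mM/s.

45.7 mM/s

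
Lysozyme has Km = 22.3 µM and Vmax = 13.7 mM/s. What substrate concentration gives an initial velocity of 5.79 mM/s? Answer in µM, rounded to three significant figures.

Rearranging v = Vmax[S]/(Km+[S]) gives [S] = Km·v/(Vmax − v).
[S] = 22.3 × 5.79 / (13.7 − 5.79) = 129.1/7.910 = 16.3 µM.

16.3 µM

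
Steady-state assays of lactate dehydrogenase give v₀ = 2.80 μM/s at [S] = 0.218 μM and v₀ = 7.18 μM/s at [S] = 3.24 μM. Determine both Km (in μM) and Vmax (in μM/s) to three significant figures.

From v = Vmax[S]/(Km+[S]), each point gives Vmax = v(Km+[S])/[S].
Equating: 2.80(Km+0.218)/0.218 = 7.18(Km+3.24)/3.24.
12.84·Km + 2.80 = 2.216·Km + 7.18, so (12.84 − 2.216)·Km = 7.18 − 2.80.
Km = 4.380/10.63 = 0.412 μM; then Vmax = 2.80(0.412+0.218)/0.218 = 8.09 μM/s.

Km = 0.412 μM; Vmax = 8.09 μM/s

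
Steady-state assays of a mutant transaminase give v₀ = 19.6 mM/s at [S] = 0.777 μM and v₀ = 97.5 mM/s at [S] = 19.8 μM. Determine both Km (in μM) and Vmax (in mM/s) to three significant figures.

From v = Vmax[S]/(Km+[S]), each point gives Vmax = v(Km+[S])/[S].
Equating: 19.6(Km+0.777)/0.777 = 97.5(Km+19.8)/19.8.
25.23·Km + 19.6 = 4.924·Km + 97.5, so (25.23 − 4.924)·Km = 97.5 − 19.6.
Km = 77.90/20.30 = 3.84 μM; then Vmax = 19.6(3.84+0.777)/0.777 = 116 mM/s.

Km = 3.84 μM; Vmax = 116 mM/s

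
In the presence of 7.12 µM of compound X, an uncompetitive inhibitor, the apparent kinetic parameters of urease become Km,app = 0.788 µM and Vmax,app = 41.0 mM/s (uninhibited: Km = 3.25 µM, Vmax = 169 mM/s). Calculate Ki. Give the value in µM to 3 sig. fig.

Uncompetitive: Vmax,app = Vmax/α (and Km,app = Km/α) with α = 1 + [I]/Ki.
α = Vmax/Vmax,app = 169/41.0 = 4.122.
Ki = [I]/(α − 1) = 7.12/3.122 = 2.28 µM.

2.28 µM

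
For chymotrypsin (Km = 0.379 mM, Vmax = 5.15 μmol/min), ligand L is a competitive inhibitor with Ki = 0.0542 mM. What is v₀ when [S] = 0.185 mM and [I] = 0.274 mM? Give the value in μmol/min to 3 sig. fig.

With α = 1 + [I]/Ki = 1 + 0.274/0.0542 = 6.055, the competitive rate law is v = Vmax[S] / (αKm + [S]).
v = 5.15×0.185 / (6.055×0.379 + 0.185) = 0.9528/2.480 = 0.384 μmol/min.

0.384 μmol/min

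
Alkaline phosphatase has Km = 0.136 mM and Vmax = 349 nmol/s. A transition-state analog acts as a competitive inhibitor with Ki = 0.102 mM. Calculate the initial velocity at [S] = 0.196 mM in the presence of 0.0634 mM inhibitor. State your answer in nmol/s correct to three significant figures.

With α = 1 + [I]/Ki = 1 + 0.0634/0.102 = 1.622, the competitive rate law is v = Vmax[S] / (αKm + [S]).
v = 349×0.196 / (1.622×0.136 + 0.196) = 68.40/0.4165 = 164 nmol/s.

164 nmol/s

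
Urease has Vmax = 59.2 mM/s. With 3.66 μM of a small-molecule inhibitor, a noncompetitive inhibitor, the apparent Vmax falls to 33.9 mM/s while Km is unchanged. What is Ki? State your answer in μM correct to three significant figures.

Noncompetitive: Vmax,app = Vmax/α with α = 1 + [I]/Ki.
α = Vmax/Vmax,app = 59.2/33.9 = 1.746.
Ki = [I]/(α − 1) = 3.66/0.7463 = 4.90 μM.

4.90 μM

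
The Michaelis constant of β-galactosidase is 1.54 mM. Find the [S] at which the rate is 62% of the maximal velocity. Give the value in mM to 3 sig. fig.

2.51 mM

v/Vmax = [S]/(Km+[S]) = 0.62, so [S] = Km·0.62/(1 − 0.62) = 1.54 × 1.632.
[S] = 2.51 mM.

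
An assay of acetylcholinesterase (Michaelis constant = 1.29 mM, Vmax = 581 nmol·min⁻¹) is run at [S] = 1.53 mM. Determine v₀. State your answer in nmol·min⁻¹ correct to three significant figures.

315 nmol·min⁻¹

v = Vmax·[S]/(Km + [S]) = 581 × 1.53 / (1.29 + 1.53)
  = 888.9 / 2.820 = 315 nmol·min⁻¹.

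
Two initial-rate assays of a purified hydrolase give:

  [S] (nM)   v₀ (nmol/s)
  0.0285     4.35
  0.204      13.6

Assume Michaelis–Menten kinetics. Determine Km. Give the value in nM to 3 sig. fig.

0.108 nM

In reciprocal form, 1/v = (Km/Vmax)·(1/[S]) + 1/Vmax. The two points give (1/[S], 1/v) = (35.09, 0.2299) and (4.902, 0.07353).
Slope = (0.2299 − 0.07353)/(35.09 − 4.902) = 0.005180; intercept = 0.2299 − 0.005180×35.09 = 0.04814.
Vmax = 1/intercept = 20.8 nmol/s; Km = slope × Vmax = 0.005180 × 20.8 = 0.108 nM.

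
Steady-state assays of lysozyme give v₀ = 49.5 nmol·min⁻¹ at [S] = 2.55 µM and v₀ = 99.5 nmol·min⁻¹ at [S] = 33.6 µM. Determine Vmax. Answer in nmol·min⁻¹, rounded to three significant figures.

109 nmol·min⁻¹

From v = Vmax[S]/(Km+[S]), each point gives Vmax = v(Km+[S])/[S].
Equating: 49.5(Km+2.55)/2.55 = 99.5(Km+33.6)/33.6.
19.41·Km + 49.5 = 2.961·Km + 99.5, so (19.41 − 2.961)·Km = 99.5 − 49.5.
Km = 50.00/16.45 = 3.04 µM; then Vmax = 49.5(3.04+2.55)/2.55 = 109 nmol·min⁻¹.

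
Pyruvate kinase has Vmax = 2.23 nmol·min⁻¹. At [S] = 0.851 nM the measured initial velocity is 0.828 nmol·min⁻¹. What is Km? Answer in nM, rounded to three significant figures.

1.44 nM

From v = Vmax[S]/(Km+[S]), Km = [S](Vmax − v)/v.
Km = 0.851 × (2.23 − 0.828) / 0.828 = 1.193/0.828 = 1.44 nM.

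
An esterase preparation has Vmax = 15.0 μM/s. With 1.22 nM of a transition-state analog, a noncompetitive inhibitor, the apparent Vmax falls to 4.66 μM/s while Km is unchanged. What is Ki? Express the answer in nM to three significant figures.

Noncompetitive: Vmax,app = Vmax/α with α = 1 + [I]/Ki.
α = Vmax/Vmax,app = 15.0/4.66 = 3.219.
Since α = 1 + [I]/Ki, [I]/Ki = 3.219 − 1 = 2.219 and Ki = 1.22/2.219 = 0.550 nM.

0.550 nM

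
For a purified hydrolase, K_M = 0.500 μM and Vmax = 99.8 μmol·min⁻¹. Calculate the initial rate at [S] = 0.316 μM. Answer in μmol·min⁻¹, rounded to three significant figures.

v = Vmax·[S]/(Km + [S]) = 99.8 × 0.316 / (0.500 + 0.316)
  = 31.54 / 0.8160 = 38.6 μmol·min⁻¹.

38.6 μmol·min⁻¹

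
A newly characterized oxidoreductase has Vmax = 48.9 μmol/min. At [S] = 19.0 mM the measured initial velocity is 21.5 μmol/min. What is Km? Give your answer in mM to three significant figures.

24.2 mM

From v = Vmax[S]/(Km+[S]), Km = [S](Vmax − v)/v.
Km = 19.0 × (48.9 − 21.5) / 21.5 = 520.6/21.5 = 24.2 mM.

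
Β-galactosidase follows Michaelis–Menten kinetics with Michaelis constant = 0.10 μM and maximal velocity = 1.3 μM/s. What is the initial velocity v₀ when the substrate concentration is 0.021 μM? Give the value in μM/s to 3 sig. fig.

0.226 μM/s

[S]/(Km+[S]) = 0.021/0.1210 = 0.1736, the fractional saturation.
v = 0.1736 × Vmax = 0.1736 × 1.3 = 0.226 μM/s.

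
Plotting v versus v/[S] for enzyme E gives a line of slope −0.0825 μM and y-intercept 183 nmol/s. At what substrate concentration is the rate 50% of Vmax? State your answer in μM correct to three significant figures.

The Eadie–Hofstee slope gives Km = 0.0825 μM (slope = −Km).
v/Vmax = [S]/(Km+[S]) = 0.5 ⇒ [S] = Km·0.5/(1−0.5) = 0.0825 × 1.000 = 0.0825 μM.

0.0825 μM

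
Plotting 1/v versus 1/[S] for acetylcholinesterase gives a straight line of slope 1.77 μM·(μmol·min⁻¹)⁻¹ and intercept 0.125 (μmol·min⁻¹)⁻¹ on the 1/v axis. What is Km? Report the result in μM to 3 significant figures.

y-intercept = 1/Vmax ⇒ Vmax = 8.00 μmol·min⁻¹; slope = Km/Vmax ⇒ Km = slope × Vmax.
Km = 1.77 × 8.00 = 14.2 μM.

14.2 μM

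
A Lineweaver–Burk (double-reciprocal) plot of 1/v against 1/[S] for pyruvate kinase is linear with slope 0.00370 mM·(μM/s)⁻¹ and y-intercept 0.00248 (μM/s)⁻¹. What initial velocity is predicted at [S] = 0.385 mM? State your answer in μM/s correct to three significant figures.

The y-intercept is 1/Vmax, so Vmax = 1/0.00248 = 403 μM/s.
The slope is Km/Vmax, so Km = 0.00370 × 403 = 1.49 mM.
Then v = 403 × 0.385/(1.49 + 0.385) = 82.7 μM/s.

82.7 μM/s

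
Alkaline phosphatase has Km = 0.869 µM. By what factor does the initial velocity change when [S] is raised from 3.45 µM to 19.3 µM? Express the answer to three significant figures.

The fractional saturations are [S]/(Km+[S]) = 3.45/4.319 = 0.7988 and 19.3/20.17 = 0.9569.
v₂/v₁ is just their ratio: 0.9569/0.7988 = 1.20.

1.20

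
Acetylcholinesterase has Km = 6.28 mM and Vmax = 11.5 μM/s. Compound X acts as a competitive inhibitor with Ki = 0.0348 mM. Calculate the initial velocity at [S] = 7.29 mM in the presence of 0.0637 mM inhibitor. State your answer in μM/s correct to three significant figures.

3.34 μM/s

α = 1 + [I]/Ki = 1 + 0.0637/0.0348 = 2.830.
For a competitive inhibitor, Vmax is unchanged and the apparent Km becomes α·Km: Km,app = 17.8 mM, Vmax,app = 11.5 μM/s.
v = Vmax,app·[S]/(Km,app + [S]) = 11.5 × 7.29/(17.8 + 7.29) = 3.34 μM/s.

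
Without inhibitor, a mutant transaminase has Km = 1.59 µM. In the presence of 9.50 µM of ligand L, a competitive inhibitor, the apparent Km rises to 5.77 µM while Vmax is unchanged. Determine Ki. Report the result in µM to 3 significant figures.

3.61 µM

Competitive: Km,app = α·Km with α = 1 + [I]/Ki.
α = Km,app/Km = 5.77/1.59 = 3.629.
Since α = 1 + [I]/Ki, [I]/Ki = 3.629 − 1 = 2.629 and Ki = 9.50/2.629 = 3.61 µM.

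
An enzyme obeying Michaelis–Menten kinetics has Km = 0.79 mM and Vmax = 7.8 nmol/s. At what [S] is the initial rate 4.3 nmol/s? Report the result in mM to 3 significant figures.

0.971 mM

The required fractional saturation is v/Vmax = 4.3/7.8 = 0.5513.
Then [S]/(Km+[S]) = 0.5513 ⇒ [S] = 0.79 × 0.5513/(1 − 0.5513) = 0.971 mM.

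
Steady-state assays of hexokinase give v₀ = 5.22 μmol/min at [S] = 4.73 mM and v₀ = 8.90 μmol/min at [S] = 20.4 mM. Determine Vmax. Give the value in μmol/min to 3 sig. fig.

11.3 μmol/min

In reciprocal form, 1/v = (Km/Vmax)·(1/[S]) + 1/Vmax. The two points give (1/[S], 1/v) = (0.2114, 0.1916) and (0.04902, 0.1124).
Slope = (0.1916 − 0.1124)/(0.2114 − 0.04902) = 0.4878; intercept = 0.1916 − 0.4878×0.2114 = 0.08845.
Vmax = 1/intercept = 11.3 μmol/min; Km = slope × Vmax = 0.4878 × 11.3 = 5.51 mM.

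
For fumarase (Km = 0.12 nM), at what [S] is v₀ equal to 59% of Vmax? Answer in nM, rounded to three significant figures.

v/Vmax = [S]/(Km+[S]) = 0.59, so [S] = Km·0.59/(1 − 0.59) = 0.12 × 1.439.
[S] = 0.173 nM.

0.173 nM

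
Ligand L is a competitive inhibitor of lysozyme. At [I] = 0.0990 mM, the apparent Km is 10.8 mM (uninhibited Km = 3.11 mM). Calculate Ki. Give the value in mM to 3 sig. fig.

0.0400 mM

Competitive: Km,app = α·Km with α = 1 + [I]/Ki.
α = Km,app/Km = 10.8/3.11 = 3.473.
Since α = 1 + [I]/Ki, [I]/Ki = 3.473 − 1 = 2.473 and Ki = 0.0990/2.473 = 0.0400 mM.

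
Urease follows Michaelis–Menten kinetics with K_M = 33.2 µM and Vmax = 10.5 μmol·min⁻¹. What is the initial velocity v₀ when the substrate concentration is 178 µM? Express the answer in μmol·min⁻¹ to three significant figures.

8.85 μmol·min⁻¹

[S]/(Km+[S]) = 178/211.2 = 0.8428, the fractional saturation.
v = 0.8428 × Vmax = 0.8428 × 10.5 = 8.85 μmol·min⁻¹.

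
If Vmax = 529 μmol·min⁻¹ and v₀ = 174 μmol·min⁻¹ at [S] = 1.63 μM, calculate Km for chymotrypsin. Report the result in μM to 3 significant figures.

3.33 μM

From v = Vmax[S]/(Km+[S]), Km = [S](Vmax − v)/v.
Km = 1.63 × (529 − 174) / 174 = 578.6/174 = 3.33 μM.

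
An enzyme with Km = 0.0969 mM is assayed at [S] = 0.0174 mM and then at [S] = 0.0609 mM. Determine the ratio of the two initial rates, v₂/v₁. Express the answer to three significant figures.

The fractional saturations are [S]/(Km+[S]) = 0.0174/0.1143 = 0.1522 and 0.0609/0.1578 = 0.3859.
v₂/v₁ is just their ratio: 0.3859/0.1522 = 2.54.

2.54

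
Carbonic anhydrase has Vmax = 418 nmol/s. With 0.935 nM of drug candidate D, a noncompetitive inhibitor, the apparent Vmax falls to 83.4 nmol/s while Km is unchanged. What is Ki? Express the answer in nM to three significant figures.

Noncompetitive: Vmax,app = Vmax/α with α = 1 + [I]/Ki.
α = Vmax/Vmax,app = 418/83.4 = 5.012.
Ki = [I]/(α − 1) = 0.935/4.012 = 0.233 nM.

0.233 nM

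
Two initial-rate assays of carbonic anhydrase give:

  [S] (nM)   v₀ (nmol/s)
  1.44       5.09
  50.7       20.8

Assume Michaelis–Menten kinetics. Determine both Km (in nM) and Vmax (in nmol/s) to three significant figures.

From v = Vmax[S]/(Km+[S]), each point gives Vmax = v(Km+[S])/[S].
Equating: 5.09(Km+1.44)/1.44 = 20.8(Km+50.7)/50.7.
3.535·Km + 5.09 = 0.4103·Km + 20.8, so (3.535 − 0.4103)·Km = 20.8 − 5.09.
Km = 15.71/3.124 = 5.03 nM; then Vmax = 5.09(5.03+1.44)/1.44 = 22.9 nmol/s.

Km = 5.03 nM; Vmax = 22.9 nmol/s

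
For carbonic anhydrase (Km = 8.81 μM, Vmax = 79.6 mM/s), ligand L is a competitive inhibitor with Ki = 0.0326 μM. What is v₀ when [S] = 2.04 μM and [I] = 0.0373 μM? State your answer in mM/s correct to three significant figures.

7.76 mM/s

α = 1 + [I]/Ki = 1 + 0.0373/0.0326 = 2.144.
For a competitive inhibitor, Vmax is unchanged and the apparent Km becomes α·Km: Km,app = 18.9 μM, Vmax,app = 79.6 mM/s.
v = Vmax,app·[S]/(Km,app + [S]) = 79.6 × 2.04/(18.9 + 2.04) = 7.76 mM/s.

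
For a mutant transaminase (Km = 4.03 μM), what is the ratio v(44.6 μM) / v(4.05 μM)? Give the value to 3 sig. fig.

The fractional saturations are [S]/(Km+[S]) = 4.05/8.080 = 0.5012 and 44.6/48.63 = 0.9171.
v₂/v₁ is just their ratio: 0.9171/0.5012 = 1.83.

1.83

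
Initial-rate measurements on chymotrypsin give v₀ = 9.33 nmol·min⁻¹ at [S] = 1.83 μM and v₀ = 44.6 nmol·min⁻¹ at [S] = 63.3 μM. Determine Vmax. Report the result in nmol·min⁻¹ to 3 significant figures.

In reciprocal form, 1/v = (Km/Vmax)·(1/[S]) + 1/Vmax. The two points give (1/[S], 1/v) = (0.5464, 0.1072) and (0.01580, 0.02242).
Slope = (0.1072 − 0.02242)/(0.5464 − 0.01580) = 0.1597; intercept = 0.1072 − 0.1597×0.5464 = 0.01990.
Vmax = 1/intercept = 50.3 nmol·min⁻¹; Km = slope × Vmax = 0.1597 × 50.3 = 8.03 μM.

50.3 nmol·min⁻¹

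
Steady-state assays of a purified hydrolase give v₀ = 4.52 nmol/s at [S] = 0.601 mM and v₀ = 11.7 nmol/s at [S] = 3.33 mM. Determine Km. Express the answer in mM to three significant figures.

1.79 mM

In reciprocal form, 1/v = (Km/Vmax)·(1/[S]) + 1/Vmax. The two points give (1/[S], 1/v) = (1.664, 0.2212) and (0.3003, 0.08547).
Slope = (0.2212 − 0.08547)/(1.664 − 0.3003) = 0.09957; intercept = 0.2212 − 0.09957×1.664 = 0.05557.
Vmax = 1/intercept = 18.0 nmol/s; Km = slope × Vmax = 0.09957 × 18.0 = 1.79 mM.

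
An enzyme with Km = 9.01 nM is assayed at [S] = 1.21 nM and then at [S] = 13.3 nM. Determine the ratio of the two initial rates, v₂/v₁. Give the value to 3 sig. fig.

Since Vmax cancels, v₂/v₁ = [S]₂(Km+[S]₁) / [S]₁(Km+[S]₂).
= 13.3×(9.01+1.21) / (1.21×(9.01+13.3)) = 135.9/27.00 = 5.04.

5.04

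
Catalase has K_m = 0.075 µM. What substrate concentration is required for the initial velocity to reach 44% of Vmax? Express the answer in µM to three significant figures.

0.0589 µM

v/Vmax = [S]/(Km+[S]) = 0.44, so [S] = Km·0.44/(1 − 0.44) = 0.075 × 0.7857.
[S] = 0.0589 µM.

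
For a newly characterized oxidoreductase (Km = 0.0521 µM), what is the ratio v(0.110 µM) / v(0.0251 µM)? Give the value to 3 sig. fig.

2.09

Since Vmax cancels, v₂/v₁ = [S]₂(Km+[S]₁) / [S]₁(Km+[S]₂).
= 0.110×(0.0521+0.0251) / (0.0251×(0.0521+0.110)) = 0.008492/0.004069 = 2.09.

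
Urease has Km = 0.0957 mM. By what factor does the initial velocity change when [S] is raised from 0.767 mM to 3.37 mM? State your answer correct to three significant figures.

1.09

Since Vmax cancels, v₂/v₁ = [S]₂(Km+[S]₁) / [S]₁(Km+[S]₂).
= 3.37×(0.0957+0.767) / (0.767×(0.0957+3.37)) = 2.907/2.658 = 1.09.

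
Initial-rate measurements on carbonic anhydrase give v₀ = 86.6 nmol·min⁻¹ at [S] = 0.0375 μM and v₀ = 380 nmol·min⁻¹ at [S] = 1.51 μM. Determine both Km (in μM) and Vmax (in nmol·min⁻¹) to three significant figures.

Km = 0.143 μM; Vmax = 416 nmol·min⁻¹

From v = Vmax[S]/(Km+[S]), each point gives Vmax = v(Km+[S])/[S].
Equating: 86.6(Km+0.0375)/0.0375 = 380(Km+1.51)/1.51.
2309·Km + 86.6 = 251.7·Km + 380, so (2309 − 251.7)·Km = 380 − 86.6.
Km = 293.4/2058 = 0.143 μM; then Vmax = 86.6(0.143+0.0375)/0.0375 = 416 nmol·min⁻¹.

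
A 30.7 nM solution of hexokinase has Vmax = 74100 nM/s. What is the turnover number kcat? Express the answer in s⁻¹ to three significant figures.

2410 s⁻¹

kcat = Vmax/[E]total = 74100 nM/s / 30.7 nM = 2410 s⁻¹.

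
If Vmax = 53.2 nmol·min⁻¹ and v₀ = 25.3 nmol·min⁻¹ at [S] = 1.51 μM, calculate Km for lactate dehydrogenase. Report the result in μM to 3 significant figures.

1.67 μM

v/Vmax = 25.3/53.2 = 0.4756 = [S]/(Km+[S]).
So Km + [S] = [S]/0.4756 = 3.175 μM, giving Km = 3.175 − 1.51 = 1.67 μM.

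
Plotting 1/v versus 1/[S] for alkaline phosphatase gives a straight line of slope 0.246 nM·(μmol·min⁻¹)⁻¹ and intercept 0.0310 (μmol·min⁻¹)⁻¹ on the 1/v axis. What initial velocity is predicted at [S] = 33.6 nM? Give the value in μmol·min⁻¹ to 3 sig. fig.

The y-intercept is 1/Vmax, so Vmax = 1/0.0310 = 32.3 μmol·min⁻¹.
The slope is Km/Vmax, so Km = 0.246 × 32.3 = 7.94 nM.
Then v = 32.3 × 33.6/(7.94 + 33.6) = 26.1 μmol·min⁻¹.

26.1 μmol·min⁻¹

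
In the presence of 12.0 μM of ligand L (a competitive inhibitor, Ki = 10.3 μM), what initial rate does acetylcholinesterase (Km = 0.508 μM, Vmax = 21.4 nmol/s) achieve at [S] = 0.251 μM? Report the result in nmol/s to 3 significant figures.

With α = 1 + [I]/Ki = 1 + 12.0/10.3 = 2.165, the competitive rate law is v = Vmax[S] / (αKm + [S]).
v = 21.4×0.251 / (2.165×0.508 + 0.251) = 5.371/1.351 = 3.98 nmol/s.

3.98 nmol/s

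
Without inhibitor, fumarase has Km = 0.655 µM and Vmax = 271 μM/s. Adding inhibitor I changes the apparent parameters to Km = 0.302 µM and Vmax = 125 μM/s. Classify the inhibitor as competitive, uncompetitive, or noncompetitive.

Both Km and Vmax decrease by the same factor (~2.17-fold) — characteristic of uncompetitive inhibition.

uncompetitive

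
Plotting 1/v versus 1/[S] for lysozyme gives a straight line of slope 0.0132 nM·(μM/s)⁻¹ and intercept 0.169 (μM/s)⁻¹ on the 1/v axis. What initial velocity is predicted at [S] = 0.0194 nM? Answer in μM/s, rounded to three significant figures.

The y-intercept is 1/Vmax, so Vmax = 1/0.169 = 5.92 μM/s.
The slope is Km/Vmax, so Km = 0.0132 × 5.92 = 0.0781 nM.
Then v = 5.92 × 0.0194/(0.0781 + 0.0194) = 1.18 μM/s.

1.18 μM/s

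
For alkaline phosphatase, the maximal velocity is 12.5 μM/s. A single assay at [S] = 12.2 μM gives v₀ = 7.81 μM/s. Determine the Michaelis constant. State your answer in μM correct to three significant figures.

7.33 μM

From v = Vmax[S]/(Km+[S]), Km = [S](Vmax − v)/v.
Km = 12.2 × (12.5 − 7.81) / 7.81 = 57.22/7.81 = 7.33 μM.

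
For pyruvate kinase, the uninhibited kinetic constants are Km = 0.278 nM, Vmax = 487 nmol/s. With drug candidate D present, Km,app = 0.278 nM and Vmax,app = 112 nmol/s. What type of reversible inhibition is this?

Vmax decreases (487 → 112 nmol/s) while Km is unchanged — pure noncompetitive inhibition.

noncompetitive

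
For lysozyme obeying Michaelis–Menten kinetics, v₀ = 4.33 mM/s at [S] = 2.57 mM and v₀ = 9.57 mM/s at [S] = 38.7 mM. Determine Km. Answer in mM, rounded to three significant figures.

3.65 mM

In reciprocal form, 1/v = (Km/Vmax)·(1/[S]) + 1/Vmax. The two points give (1/[S], 1/v) = (0.3891, 0.2309) and (0.02584, 0.1045).
Slope = (0.2309 − 0.1045)/(0.3891 − 0.02584) = 0.3481; intercept = 0.2309 − 0.3481×0.3891 = 0.09550.
Vmax = 1/intercept = 10.5 mM/s; Km = slope × Vmax = 0.3481 × 10.5 = 3.65 mM.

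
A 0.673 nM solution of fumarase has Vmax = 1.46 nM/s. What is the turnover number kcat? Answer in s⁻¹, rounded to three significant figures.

kcat = Vmax/[E]total = 1.46 nM/s / 0.673 nM = 2.17 s⁻¹.

2.17 s⁻¹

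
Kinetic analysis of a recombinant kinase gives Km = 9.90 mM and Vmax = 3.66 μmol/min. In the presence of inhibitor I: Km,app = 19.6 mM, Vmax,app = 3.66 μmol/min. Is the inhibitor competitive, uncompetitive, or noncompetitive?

competitive

Km increases (9.90 → 19.6 mM) while Vmax is unchanged — the hallmark of competitive inhibition.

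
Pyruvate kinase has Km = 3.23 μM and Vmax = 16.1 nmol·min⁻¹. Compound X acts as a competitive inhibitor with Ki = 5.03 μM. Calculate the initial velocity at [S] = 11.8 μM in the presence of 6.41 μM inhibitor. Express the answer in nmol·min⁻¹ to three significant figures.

9.92 nmol·min⁻¹

α = 1 + [I]/Ki = 1 + 6.41/5.03 = 2.274.
For a competitive inhibitor, Vmax is unchanged and the apparent Km becomes α·Km: Km,app = 7.35 μM, Vmax,app = 16.1 nmol·min⁻¹.
v = Vmax,app·[S]/(Km,app + [S]) = 16.1 × 11.8/(7.35 + 11.8) = 9.92 nmol·min⁻¹.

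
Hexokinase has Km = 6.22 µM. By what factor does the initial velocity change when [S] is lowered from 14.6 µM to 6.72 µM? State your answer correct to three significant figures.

0.741

The fractional saturations are [S]/(Km+[S]) = 14.6/20.82 = 0.7012 and 6.72/12.94 = 0.5193.
v₂/v₁ is just their ratio: 0.5193/0.7012 = 0.741.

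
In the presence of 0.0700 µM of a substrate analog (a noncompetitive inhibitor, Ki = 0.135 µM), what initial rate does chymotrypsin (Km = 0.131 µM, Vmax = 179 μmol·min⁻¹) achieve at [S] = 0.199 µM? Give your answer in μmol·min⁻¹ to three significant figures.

71.1 μmol·min⁻¹

α = 1 + [I]/Ki = 1 + 0.0700/0.135 = 1.519.
For a noncompetitive inhibitor, Vmax is reduced to Vmax/α while Km is unchanged: Km,app = 0.131 µM, Vmax,app = 118 μmol·min⁻¹.
v = Vmax,app·[S]/(Km,app + [S]) = 118 × 0.199/(0.131 + 0.199) = 71.1 μmol·min⁻¹.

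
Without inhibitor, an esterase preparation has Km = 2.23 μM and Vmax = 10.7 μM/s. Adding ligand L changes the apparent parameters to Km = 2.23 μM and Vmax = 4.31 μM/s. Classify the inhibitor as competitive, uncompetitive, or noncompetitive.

noncompetitive

Vmax decreases (10.7 → 4.31 μM/s) while Km is unchanged — pure noncompetitive inhibition.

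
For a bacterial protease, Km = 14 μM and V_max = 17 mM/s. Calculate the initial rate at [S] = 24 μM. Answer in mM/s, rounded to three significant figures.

10.7 mM/s

v = Vmax·[S]/(Km + [S]) = 17 × 24 / (14 + 24)
  = 408.0 / 38.00 = 10.7 mM/s.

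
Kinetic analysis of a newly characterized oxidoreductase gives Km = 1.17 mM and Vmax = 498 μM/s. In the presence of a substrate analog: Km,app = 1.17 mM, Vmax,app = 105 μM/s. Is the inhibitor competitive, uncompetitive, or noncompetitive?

Vmax decreases (498 → 105 μM/s) while Km is unchanged — pure noncompetitive inhibition.

noncompetitive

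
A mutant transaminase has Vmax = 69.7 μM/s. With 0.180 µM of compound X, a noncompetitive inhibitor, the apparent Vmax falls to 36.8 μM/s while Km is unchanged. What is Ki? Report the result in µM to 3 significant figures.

Noncompetitive: Vmax,app = Vmax/α with α = 1 + [I]/Ki.
α = Vmax/Vmax,app = 69.7/36.8 = 1.894.
Ki = [I]/(α − 1) = 0.180/0.8940 = 0.201 µM.

0.201 µM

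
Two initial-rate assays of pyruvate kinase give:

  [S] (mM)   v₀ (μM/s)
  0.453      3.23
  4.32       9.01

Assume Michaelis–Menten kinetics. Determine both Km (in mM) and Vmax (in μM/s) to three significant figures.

Km = 1.15 mM; Vmax = 11.4 μM/s

From v = Vmax[S]/(Km+[S]), each point gives Vmax = v(Km+[S])/[S].
Equating: 3.23(Km+0.453)/0.453 = 9.01(Km+4.32)/4.32.
7.130·Km + 3.23 = 2.086·Km + 9.01, so (7.130 − 2.086)·Km = 9.01 − 3.23.
Km = 5.780/5.045 = 1.15 mM; then Vmax = 3.23(1.15+0.453)/0.453 = 11.4 μM/s.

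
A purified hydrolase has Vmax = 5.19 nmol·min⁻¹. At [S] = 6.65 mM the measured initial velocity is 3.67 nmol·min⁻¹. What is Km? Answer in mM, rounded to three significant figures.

From v = Vmax[S]/(Km+[S]), Km = [S](Vmax − v)/v.
Km = 6.65 × (5.19 − 3.67) / 3.67 = 10.11/3.67 = 2.75 mM.

2.75 mM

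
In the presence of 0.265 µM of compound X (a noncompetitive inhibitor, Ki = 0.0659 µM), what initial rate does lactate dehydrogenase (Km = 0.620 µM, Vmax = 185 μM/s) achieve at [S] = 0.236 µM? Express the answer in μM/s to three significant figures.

α = 1 + [I]/Ki = 1 + 0.265/0.0659 = 5.021.
For a noncompetitive inhibitor, Vmax is reduced to Vmax/α while Km is unchanged: Km,app = 0.620 µM, Vmax,app = 36.8 μM/s.
v = Vmax,app·[S]/(Km,app + [S]) = 36.8 × 0.236/(0.620 + 0.236) = 10.2 μM/s.

10.2 μM/s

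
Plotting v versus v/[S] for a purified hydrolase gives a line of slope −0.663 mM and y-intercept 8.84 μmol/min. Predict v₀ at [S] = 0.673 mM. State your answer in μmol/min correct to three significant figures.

In the Eadie–Hofstee form v = Vmax − Km·(v/[S]), the slope is −Km and the intercept is Vmax, so Km = 0.663 mM and Vmax = 8.84 μmol/min.
v = 8.84 × 0.673/(0.663 + 0.673) = 4.45 μmol/min.

4.45 μmol/min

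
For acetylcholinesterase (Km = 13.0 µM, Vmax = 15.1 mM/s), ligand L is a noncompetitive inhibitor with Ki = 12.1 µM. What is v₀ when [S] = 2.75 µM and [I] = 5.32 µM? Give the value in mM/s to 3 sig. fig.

1.83 mM/s

α = 1 + [I]/Ki = 1 + 5.32/12.1 = 1.440.
For a noncompetitive inhibitor, Vmax is reduced to Vmax/α while Km is unchanged: Km,app = 13.0 µM, Vmax,app = 10.5 mM/s.
v = Vmax,app·[S]/(Km,app + [S]) = 10.5 × 2.75/(13.0 + 2.75) = 1.83 mM/s.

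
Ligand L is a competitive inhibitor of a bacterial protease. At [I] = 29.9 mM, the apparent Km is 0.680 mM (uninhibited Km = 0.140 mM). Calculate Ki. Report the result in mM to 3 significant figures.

Competitive: Km,app = α·Km with α = 1 + [I]/Ki.
α = Km,app/Km = 0.680/0.140 = 4.857.
Since α = 1 + [I]/Ki, [I]/Ki = 4.857 − 1 = 3.857 and Ki = 29.9/3.857 = 7.75 mM.

7.75 mM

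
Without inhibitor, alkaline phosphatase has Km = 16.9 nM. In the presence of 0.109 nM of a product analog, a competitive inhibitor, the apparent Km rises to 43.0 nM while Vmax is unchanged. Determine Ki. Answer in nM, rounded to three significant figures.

0.0706 nM

Competitive: Km,app = α·Km with α = 1 + [I]/Ki.
α = Km,app/Km = 43.0/16.9 = 2.544.
Ki = [I]/(α − 1) = 0.109/1.544 = 0.0706 nM.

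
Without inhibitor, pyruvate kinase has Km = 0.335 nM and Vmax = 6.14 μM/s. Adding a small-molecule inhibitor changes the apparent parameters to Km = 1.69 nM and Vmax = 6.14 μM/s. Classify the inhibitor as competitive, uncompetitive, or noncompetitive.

competitive

Km increases (0.335 → 1.69 nM) while Vmax is unchanged — the hallmark of competitive inhibition.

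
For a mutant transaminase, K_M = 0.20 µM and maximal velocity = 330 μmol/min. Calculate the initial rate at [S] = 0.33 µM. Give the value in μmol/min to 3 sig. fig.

[S]/(Km+[S]) = 0.33/0.5300 = 0.6226, the fractional saturation.
v = 0.6226 × Vmax = 0.6226 × 330 = 205 μmol/min.

205 μmol/min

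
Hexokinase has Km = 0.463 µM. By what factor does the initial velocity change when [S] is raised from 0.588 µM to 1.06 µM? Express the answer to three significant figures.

The fractional saturations are [S]/(Km+[S]) = 0.588/1.051 = 0.5595 and 1.06/1.523 = 0.6960.
v₂/v₁ is just their ratio: 0.6960/0.5595 = 1.24.

1.24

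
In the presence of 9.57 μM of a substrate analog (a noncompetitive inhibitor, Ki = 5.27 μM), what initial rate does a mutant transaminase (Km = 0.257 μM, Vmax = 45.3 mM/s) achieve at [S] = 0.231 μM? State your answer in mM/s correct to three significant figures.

With α = 1 + [I]/Ki = 1 + 9.57/5.27 = 2.816, the noncompetitive rate law is v = (Vmax/α)·[S] / (Km + [S]).
v = (45.3/2.816)×0.231 / (0.257 + 0.231) = 3.716/0.4880 = 7.61 mM/s.

7.61 mM/s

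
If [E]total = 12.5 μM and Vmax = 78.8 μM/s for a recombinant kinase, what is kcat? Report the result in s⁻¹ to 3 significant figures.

kcat = Vmax/[E]total = 78.8 μM/s / 12.5 μM = 6.30 s⁻¹.

6.30 s⁻¹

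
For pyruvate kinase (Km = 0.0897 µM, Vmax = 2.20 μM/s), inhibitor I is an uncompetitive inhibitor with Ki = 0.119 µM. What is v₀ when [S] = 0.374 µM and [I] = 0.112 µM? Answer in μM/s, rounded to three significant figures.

With α = 1 + [I]/Ki = 1 + 0.112/0.119 = 1.941, the uncompetitive rate law is v = (Vmax/α)·[S] / (Km/α + [S]).
v = (2.20/1.941)×0.374 / (0.0897/1.941 + 0.374) = 0.4239/0.4202 = 1.01 μM/s.

1.01 μM/s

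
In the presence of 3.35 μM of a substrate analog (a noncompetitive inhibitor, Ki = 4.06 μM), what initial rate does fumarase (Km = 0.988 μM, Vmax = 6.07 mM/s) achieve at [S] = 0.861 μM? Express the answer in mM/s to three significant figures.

1.55 mM/s

α = 1 + [I]/Ki = 1 + 3.35/4.06 = 1.825.
For a noncompetitive inhibitor, Vmax is reduced to Vmax/α while Km is unchanged: Km,app = 0.988 μM, Vmax,app = 3.33 mM/s.
v = Vmax,app·[S]/(Km,app + [S]) = 3.33 × 0.861/(0.988 + 0.861) = 1.55 mM/s.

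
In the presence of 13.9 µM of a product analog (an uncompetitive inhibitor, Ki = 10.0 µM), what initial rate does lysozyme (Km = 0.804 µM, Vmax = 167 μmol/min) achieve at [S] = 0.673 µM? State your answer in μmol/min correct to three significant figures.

α = 1 + [I]/Ki = 1 + 13.9/10.0 = 2.390.
For an uncompetitive inhibitor, both parameters are divided by α, giving Vmax/α and Km/α: Km,app = 0.336 µM, Vmax,app = 69.9 μmol/min.
v = Vmax,app·[S]/(Km,app + [S]) = 69.9 × 0.673/(0.336 + 0.673) = 46.6 μmol/min.

46.6 μmol/min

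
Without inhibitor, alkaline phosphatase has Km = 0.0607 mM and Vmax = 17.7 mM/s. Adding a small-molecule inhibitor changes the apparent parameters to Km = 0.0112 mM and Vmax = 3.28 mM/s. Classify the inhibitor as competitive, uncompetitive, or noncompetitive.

uncompetitive

Both Km and Vmax decrease by the same factor (~5.40-fold) — characteristic of uncompetitive inhibition.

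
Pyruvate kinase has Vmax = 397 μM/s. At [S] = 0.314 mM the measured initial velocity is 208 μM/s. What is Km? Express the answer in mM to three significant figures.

0.285 mM

From v = Vmax[S]/(Km+[S]), Km = [S](Vmax − v)/v.
Km = 0.314 × (397 − 208) / 208 = 59.35/208 = 0.285 mM.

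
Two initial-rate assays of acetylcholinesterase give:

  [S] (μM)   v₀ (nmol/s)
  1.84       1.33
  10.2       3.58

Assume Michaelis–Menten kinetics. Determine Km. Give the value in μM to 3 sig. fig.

In reciprocal form, 1/v = (Km/Vmax)·(1/[S]) + 1/Vmax. The two points give (1/[S], 1/v) = (0.5435, 0.7519) and (0.09804, 0.2793).
Slope = (0.7519 − 0.2793)/(0.5435 − 0.09804) = 1.061; intercept = 0.7519 − 1.061×0.5435 = 0.1753.
Vmax = 1/intercept = 5.70 nmol/s; Km = slope × Vmax = 1.061 × 5.70 = 6.05 μM.

6.05 μM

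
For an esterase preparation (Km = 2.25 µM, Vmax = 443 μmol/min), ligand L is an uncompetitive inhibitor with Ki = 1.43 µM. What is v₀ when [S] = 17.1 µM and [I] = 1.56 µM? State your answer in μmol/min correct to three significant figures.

α = 1 + [I]/Ki = 1 + 1.56/1.43 = 2.091.
For an uncompetitive inhibitor, both parameters are divided by α, giving Vmax/α and Km/α: Km,app = 1.08 µM, Vmax,app = 212 μmol/min.
v = Vmax,app·[S]/(Km,app + [S]) = 212 × 17.1/(1.08 + 17.1) = 199 μmol/min.

199 μmol/min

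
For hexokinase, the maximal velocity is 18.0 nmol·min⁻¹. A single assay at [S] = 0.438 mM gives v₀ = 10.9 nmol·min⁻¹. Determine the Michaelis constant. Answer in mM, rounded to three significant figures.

v/Vmax = 10.9/18.0 = 0.6056 = [S]/(Km+[S]).
So Km + [S] = [S]/0.6056 = 0.7233 mM, giving Km = 0.7233 − 0.438 = 0.285 mM.

0.285 mM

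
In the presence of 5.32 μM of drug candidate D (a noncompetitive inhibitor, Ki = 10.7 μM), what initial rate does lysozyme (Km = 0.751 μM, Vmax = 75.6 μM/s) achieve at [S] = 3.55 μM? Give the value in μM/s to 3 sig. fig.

With α = 1 + [I]/Ki = 1 + 5.32/10.7 = 1.497, the noncompetitive rate law is v = (Vmax/α)·[S] / (Km + [S]).
v = (75.6/1.497)×3.55 / (0.751 + 3.55) = 179.3/4.301 = 41.7 μM/s.

41.7 μM/s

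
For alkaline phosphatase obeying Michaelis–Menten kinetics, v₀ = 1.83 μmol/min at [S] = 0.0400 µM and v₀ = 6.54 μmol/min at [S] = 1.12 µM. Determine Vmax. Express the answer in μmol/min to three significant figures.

7.23 μmol/min

In reciprocal form, 1/v = (Km/Vmax)·(1/[S]) + 1/Vmax. The two points give (1/[S], 1/v) = (25.00, 0.5464) and (0.8929, 0.1529).
Slope = (0.5464 − 0.1529)/(25.00 − 0.8929) = 0.01632; intercept = 0.5464 − 0.01632×25.00 = 0.1383.
Vmax = 1/intercept = 7.23 μmol/min; Km = slope × Vmax = 0.01632 × 7.23 = 0.118 µM.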